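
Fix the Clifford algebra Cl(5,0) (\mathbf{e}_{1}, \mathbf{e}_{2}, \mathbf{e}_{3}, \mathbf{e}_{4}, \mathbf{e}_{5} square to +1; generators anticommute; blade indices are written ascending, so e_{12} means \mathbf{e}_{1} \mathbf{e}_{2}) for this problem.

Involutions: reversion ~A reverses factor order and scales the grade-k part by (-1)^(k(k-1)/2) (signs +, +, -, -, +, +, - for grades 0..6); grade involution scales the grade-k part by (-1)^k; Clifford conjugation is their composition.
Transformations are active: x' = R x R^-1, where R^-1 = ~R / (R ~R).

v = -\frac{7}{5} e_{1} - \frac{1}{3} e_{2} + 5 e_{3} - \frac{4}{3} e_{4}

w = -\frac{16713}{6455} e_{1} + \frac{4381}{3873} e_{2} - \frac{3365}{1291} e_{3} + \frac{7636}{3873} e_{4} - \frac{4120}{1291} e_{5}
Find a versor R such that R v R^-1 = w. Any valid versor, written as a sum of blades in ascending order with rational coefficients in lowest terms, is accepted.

The midline construction: v and w both square to \frac{6491}{225}, so reflecting in their sum -\frac{5150}{1291} e_{1} + \frac{1030}{1291} e_{2} + \frac{3090}{1291} e_{3} + \frac{824}{1291} e_{4} - \frac{4120}{1291} e_{5} exchanges them.
Answer: -\frac{5150}{1291} e_{1} + \frac{1030}{1291} e_{2} + \frac{3090}{1291} e_{3} + \frac{824}{1291} e_{4} - \frac{4120}{1291} e_{5}


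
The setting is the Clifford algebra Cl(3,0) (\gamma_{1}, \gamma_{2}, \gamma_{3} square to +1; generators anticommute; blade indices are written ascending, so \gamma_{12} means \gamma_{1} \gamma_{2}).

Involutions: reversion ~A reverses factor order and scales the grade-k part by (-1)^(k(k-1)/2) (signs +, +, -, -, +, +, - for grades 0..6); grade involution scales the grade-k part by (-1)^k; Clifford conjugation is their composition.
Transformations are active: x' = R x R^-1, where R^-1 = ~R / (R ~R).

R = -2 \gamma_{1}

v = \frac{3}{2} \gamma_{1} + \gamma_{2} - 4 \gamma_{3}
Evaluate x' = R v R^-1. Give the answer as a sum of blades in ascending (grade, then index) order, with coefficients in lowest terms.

~R = -2 \gamma_{1}, and R ~R = 4, so R^-1 = ~R / (4).
R v = -3 - 2 \gamma_{12} + 8 \gamma_{13}
Answer: \frac{3}{2} \gamma_{1} - \gamma_{2} + 4 \gamma_{3}


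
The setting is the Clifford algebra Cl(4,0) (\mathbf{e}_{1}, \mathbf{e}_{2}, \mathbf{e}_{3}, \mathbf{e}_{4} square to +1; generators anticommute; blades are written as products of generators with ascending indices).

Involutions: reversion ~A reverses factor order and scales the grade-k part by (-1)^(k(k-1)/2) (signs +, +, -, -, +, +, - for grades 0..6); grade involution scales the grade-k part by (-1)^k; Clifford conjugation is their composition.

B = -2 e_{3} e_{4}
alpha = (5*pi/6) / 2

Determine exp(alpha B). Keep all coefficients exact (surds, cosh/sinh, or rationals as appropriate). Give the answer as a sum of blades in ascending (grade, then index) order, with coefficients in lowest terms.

B^2 = (-2)^2*(e_{3} e_{4})^2 = 4*(-1) = -4 (a basis 2-blade squares to minus the product of its generators' squares).
B^2 = -4 — since the square is negative, the closed form is circular: l = 2, alpha*l = \frac{5 \pi}{6}, so exp(alpha B) = cos(\frac{5 \pi}{6}) + (sin(\frac{5 \pi}{6})/2)*B = - \frac{\sqrt{3}}{2} + (\frac{1}{4})*B.
Answer: - \frac{\sqrt{3}}{2} - \frac{1}{2} e_{3} e_{4}


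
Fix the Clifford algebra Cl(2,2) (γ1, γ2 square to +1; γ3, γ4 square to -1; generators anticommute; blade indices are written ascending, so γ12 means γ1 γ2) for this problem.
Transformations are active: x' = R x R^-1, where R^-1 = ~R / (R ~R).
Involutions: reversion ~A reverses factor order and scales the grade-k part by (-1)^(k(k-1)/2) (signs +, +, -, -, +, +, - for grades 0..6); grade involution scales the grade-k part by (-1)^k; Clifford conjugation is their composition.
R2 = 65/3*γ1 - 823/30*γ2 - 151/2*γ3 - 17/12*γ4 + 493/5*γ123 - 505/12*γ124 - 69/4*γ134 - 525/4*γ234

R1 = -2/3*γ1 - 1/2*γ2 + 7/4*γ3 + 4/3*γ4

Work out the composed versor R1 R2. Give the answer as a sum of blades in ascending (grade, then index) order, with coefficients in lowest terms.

Distribute over the terms of R1 (each basis-blade product reordered to ascending indices, repeated generators contracted through their squares):
(-2/3*γ1) R2 = -130/9 + 823/45*γ12 + 151/3*γ13 + 17/18*γ14 - 986/15*γ23 + 505/18*γ24 + 23/2*γ34 + 175/2*γ1234
(-1/2*γ2) R2 = 823/60 + 65/6*γ12 + 493/10*γ13 - 505/24*γ14 + 151/4*γ23 + 17/24*γ24 + 525/8*γ34 - 69/8*γ1234
(7/4*γ3) R2 = 1057/8 - 3451/20*γ12 - 455/12*γ13 - 483/16*γ14 + 5761/120*γ23 - 3675/16*γ24 - 119/48*γ34 - 3535/48*γ1234
(4/3*γ4) R2 = 17/9 + 505/9*γ12 + 23*γ13 - 260/9*γ14 + 175*γ23 + 1646/45*γ24 + 302/3*γ34 - 1972/15*γ1234
Summing the partial products and collecting blades:
Answer: 47983/360 - 5239/60*γ12 + 5083/60*γ13 - 11401/144*γ14 + 7801/40*γ23 - 39443/240*γ24 + 2805/16*γ34 - 10099/80*γ1234


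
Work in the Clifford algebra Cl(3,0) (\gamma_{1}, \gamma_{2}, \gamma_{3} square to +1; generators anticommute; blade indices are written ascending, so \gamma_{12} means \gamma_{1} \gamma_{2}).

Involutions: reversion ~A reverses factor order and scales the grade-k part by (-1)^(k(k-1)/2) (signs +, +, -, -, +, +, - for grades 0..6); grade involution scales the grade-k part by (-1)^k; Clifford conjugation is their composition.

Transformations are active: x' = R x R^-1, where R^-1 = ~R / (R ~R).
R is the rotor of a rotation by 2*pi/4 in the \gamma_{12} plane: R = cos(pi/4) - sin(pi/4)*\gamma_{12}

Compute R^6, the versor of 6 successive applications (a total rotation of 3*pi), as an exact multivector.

Rotor phase runs at HALF the rotation angle; powers of one rotor simply add phase, so after 6 steps in \gamma_{12} the phase is 6*pi/4 = \frac{3 \pi}{2} and R^6 = cos(\frac{3 \pi}{2}) - sin(\frac{3 \pi}{2})*\gamma_{12}.
cos(\frac{3 \pi}{2}) = 0 and sin(\frac{3 \pi}{2}) = -1, so R^6 = \gamma_{12}. The net rotation is 1*pi (after discarding 1 full turn, each of which contributes a factor -1 to the rotor); the rotor keeps the half-angle phase exactly.
Answer: \gamma_{12}


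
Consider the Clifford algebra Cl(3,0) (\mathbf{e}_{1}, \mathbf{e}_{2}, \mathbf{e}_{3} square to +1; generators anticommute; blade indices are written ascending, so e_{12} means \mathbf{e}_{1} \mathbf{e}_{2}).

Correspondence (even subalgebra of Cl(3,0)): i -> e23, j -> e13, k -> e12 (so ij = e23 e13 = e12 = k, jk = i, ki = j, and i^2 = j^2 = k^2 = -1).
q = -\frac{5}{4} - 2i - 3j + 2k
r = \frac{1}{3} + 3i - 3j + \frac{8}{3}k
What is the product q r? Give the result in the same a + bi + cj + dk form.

In blades: q = -\frac{5}{4} + 2 e_{12} - 3 e_{13} - 2 e_{23}, r = \frac{1}{3} + \frac{8}{3} e_{12} - 3 e_{13} + 3 e_{23}.
Distribute q over r term by term (generator squares from the signature, products reordered to ascending indices): (-\frac{5}{4})*r = -\frac{5}{12} - \frac{10}{3} e_{12} + \frac{15}{4} e_{13} - \frac{15}{4} e_{23}; (2 e_{12})*r = -\frac{16}{3} + \frac{2}{3} e_{12} + 6 e_{13} + 6 e_{23}; (-3 e_{13})*r = -9 + 9 e_{12} - e_{13} - 8 e_{23}; (-2 e_{23})*r = 6 + 6 e_{12} + \frac{16}{3} e_{13} - \frac{2}{3} e_{23}.
Sum: -\frac{35}{4} + \frac{37}{3} e_{12} + \frac{169}{12} e_{13} - \frac{77}{12} e_{23}; translating back through the correspondence:
Answer: -\frac{35}{4} - \frac{77}{12}i + \frac{169}{12}j + \frac{37}{3}k


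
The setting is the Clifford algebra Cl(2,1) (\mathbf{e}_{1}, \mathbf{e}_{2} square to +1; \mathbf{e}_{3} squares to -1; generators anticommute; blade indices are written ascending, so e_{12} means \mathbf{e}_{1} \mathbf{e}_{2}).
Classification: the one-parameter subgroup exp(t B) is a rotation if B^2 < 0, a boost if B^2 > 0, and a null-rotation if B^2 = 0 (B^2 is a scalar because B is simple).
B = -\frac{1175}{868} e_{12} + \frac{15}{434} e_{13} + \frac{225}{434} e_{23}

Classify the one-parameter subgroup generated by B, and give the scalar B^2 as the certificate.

B^2 term by term: the squares give (-\frac{1175}{868})^2*(e_{12})^2 + (\frac{15}{434})^2*(e_{13})^2 + (\frac{225}{434})^2*(e_{23})^2 = \frac{1380625}{753424}*(-1) + \frac{225}{188356}*(+1) + \frac{50625}{188356}*(+1) = -\frac{25}{16} (each basis 2-blade squares to minus the product of its generators' squares); cross terms between blades sharing an index anticommute and cancel. So B^2 = -\frac{25}{16}.
Answer: rotation, certificate B^2 = -\frac{25}{16}. No conjugation can change B^2 = -\frac{25}{16}; the sign gives the class.


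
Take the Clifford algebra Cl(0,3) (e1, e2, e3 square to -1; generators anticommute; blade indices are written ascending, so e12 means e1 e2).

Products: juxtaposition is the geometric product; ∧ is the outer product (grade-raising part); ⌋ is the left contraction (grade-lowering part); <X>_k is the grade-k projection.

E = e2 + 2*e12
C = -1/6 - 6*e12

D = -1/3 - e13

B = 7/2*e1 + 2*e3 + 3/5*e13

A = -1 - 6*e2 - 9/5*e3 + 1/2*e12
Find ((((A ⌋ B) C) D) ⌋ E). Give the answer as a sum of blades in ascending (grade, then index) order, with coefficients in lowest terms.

step 1: 18/5 - 229/50*e1 - 2*e3 - 3/5*e13
step 2: -3/5 + 229/300*e1 - 687/25*e2 + 1/3*e3 - 108/5*e12 + 1/10*e13 - 18/5*e23 + 12*e123
step 3: 3/10 - 529/900*e1 - 71/25*e2 + 587/900*e3 + 18/5*e12 + 17/30*e13 + 114/5*e23 - 787/25*e123
step 4: -109/25 - 142/25*e1 + 332/225*e2 + 3/5*e12
Answer: -109/25 - 142/25*e1 + 332/225*e2 + 3/5*e12


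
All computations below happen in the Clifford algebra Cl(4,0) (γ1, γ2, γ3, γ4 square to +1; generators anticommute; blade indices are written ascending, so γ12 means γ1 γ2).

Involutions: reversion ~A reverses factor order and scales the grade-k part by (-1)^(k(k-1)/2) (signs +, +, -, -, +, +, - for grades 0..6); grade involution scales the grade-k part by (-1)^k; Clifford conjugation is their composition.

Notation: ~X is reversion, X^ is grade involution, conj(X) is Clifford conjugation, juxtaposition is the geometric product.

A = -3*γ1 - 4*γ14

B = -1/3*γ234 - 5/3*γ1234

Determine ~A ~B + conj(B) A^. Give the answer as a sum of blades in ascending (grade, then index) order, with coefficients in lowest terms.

first term: 20/3*γ23 + 4/3*γ123 + 5*γ234 - γ1234
second term: -20/3*γ23 - 4/3*γ123 + 5*γ234 + γ1234
Answer: 10*γ234


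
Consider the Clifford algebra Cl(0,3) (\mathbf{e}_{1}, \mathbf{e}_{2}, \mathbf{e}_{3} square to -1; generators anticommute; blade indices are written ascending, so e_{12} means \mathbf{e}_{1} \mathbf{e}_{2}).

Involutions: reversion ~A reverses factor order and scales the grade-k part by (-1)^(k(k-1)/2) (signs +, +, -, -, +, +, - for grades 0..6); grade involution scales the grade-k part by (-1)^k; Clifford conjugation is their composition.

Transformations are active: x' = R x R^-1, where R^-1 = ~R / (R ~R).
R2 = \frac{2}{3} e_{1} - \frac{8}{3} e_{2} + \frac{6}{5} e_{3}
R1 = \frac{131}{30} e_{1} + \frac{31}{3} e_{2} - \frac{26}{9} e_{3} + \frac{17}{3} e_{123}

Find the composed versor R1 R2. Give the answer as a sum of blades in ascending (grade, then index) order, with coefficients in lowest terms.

Distribute over the terms of R2 (each basis-blade product reordered to ascending indices, repeated generators contracted through their squares):
R1 (\frac{2}{3} e_{1}) = -\frac{131}{45} - \frac{62}{9} e_{12} + \frac{52}{27} e_{13} - \frac{34}{9} e_{23}
R1 (-\frac{8}{3} e_{2}) = \frac{248}{9} - \frac{524}{45} e_{12} - \frac{136}{9} e_{13} - \frac{208}{27} e_{23}
R1 (\frac{6}{5} e_{3}) = \frac{52}{15} - \frac{34}{5} e_{12} + \frac{131}{25} e_{13} + \frac{62}{5} e_{23}
Summing the partial products and collecting blades:
Answer: \frac{253}{9} - \frac{76}{3} e_{12} - \frac{5363}{675} e_{13} + \frac{124}{135} e_{23}


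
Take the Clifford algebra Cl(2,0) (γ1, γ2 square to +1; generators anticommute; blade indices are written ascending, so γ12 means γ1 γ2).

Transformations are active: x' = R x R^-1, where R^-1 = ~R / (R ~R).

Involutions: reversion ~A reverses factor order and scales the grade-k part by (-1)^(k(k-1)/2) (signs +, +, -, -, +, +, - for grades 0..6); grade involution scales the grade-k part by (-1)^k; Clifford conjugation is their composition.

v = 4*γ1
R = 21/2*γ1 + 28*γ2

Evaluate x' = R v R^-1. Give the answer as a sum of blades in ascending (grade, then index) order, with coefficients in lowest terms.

~R = 21/2*γ1 + 28*γ2, and R ~R = 3577/4, so R^-1 = ~R / (3577/4).
R v = 42 - 112*γ12
Answer: -220/73*γ1 + 192/73*γ2


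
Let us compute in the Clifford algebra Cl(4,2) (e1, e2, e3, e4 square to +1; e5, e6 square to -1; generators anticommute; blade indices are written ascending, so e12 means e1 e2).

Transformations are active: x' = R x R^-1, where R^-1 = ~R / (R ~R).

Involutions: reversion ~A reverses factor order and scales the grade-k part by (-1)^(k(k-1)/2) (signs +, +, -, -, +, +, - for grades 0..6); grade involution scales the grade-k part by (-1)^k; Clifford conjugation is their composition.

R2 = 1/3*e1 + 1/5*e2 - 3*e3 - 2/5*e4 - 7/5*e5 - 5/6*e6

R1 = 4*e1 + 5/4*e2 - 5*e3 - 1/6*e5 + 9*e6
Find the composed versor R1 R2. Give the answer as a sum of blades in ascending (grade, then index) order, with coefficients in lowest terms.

Distribute over the terms of R1 (each basis-blade product reordered to ascending indices, repeated generators contracted through their squares):
(4*e1) R2 = 4/3 + 4/5*e12 - 12*e13 - 8/5*e14 - 28/5*e15 - 10/3*e16
(5/4*e2) R2 = 1/4 - 5/12*e12 - 15/4*e23 - 1/2*e24 - 7/4*e25 - 25/24*e26
(-5*e3) R2 = 15 + 5/3*e13 + e23 + 2*e34 + 7*e35 + 25/6*e36
(-1/6*e5) R2 = -7/30 + 1/18*e15 + 1/30*e25 - 1/2*e35 - 1/15*e45 + 5/36*e56
(9*e6) R2 = 15/2 - 3*e16 - 9/5*e26 + 27*e36 + 18/5*e46 + 63/5*e56
Summing the partial products and collecting blades:
Answer: 477/20 + 23/60*e12 - 31/3*e13 - 8/5*e14 - 499/90*e15 - 19/3*e16 - 11/4*e23 - 1/2*e24 - 103/60*e25 - 341/120*e26 + 2*e34 + 13/2*e35 + 187/6*e36 - 1/15*e45 + 18/5*e46 + 2293/180*e56


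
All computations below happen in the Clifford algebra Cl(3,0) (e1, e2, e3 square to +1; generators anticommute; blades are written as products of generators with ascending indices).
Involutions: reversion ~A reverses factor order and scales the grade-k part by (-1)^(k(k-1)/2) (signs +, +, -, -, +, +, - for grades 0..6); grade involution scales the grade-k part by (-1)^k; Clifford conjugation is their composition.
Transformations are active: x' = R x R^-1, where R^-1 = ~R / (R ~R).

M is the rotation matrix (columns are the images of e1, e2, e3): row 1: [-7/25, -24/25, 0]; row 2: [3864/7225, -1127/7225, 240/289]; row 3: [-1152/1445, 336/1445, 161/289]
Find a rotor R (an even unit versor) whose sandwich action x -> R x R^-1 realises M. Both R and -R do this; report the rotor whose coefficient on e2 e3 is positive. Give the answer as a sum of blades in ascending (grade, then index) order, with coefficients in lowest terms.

Method: write R = a + b12*e1 e2 + b13*e1 e3 + b23*e2 e3 with a^2 + b12^2 + b13^2 + b23^2 = 1 (so R^-1 = ~R). Expanding the columns R e_j ~R gives tr M = 4a^2 - 1 and, from the antisymmetric part, M21 - M12 = -4a*b12, M13 - M31 = 4a*b13, M32 - M23 = -4a*b23.
Here tr M = 35/289, so a^2 = (1 + tr M)/4 = 81/289 and a = ±9/17. Taking a = 9/17: M21 - M12 = 432/289, M13 - M31 = 1152/1445, M32 - M23 = -864/1445, giving b12 = -12/17, b13 = 32/85, b23 = 24/85, i.e. R = 9/17 - 12/17*e1 e2 + 32/85*e1 e3 + 24/85*e2 e3.
Its e2 e3 coefficient is already positive.
Answer: 9/17 - 12/17*e1 e2 + 32/85*e1 e3 + 24/85*e2 e3. Uniqueness: Spin(3) -> SO(3) maps R and -R to the same rotation of trace 35/289; fixing the sign of the e2 e3 coefficient removes the ambiguity.


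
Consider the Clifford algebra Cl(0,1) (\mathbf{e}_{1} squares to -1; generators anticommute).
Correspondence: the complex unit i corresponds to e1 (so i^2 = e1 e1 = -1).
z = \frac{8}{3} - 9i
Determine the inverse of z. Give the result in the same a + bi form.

In blades: z = \frac{8}{3} - 9 e_{1}.
With qbar = \frac{8}{3} + 9 e_{1} (scalar fixed, mapped units negated), z qbar = \frac{793}{9} (the sum of squared coefficients), so z^-1 = qbar / (\frac{793}{9}) = \frac{24}{793} + \frac{81}{793} e_{1}; translating back:
Answer: \frac{24}{793} + \frac{81}{793}i


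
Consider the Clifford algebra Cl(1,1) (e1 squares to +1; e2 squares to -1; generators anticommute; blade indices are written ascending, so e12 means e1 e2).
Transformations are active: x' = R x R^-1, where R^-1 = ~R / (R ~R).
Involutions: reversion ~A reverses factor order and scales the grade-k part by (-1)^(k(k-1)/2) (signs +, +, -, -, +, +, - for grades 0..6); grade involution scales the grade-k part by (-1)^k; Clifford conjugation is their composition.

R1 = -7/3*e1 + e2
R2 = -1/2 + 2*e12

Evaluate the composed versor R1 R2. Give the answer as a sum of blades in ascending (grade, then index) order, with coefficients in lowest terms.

Distribute over the terms of R1 (each basis-blade product reordered to ascending indices, repeated generators contracted through their squares):
(-7/3*e1) R2 = 7/6*e1 - 14/3*e2
(e2) R2 = 2*e1 - 1/2*e2
Summing the partial products and collecting blades:
Answer: 19/6*e1 - 31/6*e2


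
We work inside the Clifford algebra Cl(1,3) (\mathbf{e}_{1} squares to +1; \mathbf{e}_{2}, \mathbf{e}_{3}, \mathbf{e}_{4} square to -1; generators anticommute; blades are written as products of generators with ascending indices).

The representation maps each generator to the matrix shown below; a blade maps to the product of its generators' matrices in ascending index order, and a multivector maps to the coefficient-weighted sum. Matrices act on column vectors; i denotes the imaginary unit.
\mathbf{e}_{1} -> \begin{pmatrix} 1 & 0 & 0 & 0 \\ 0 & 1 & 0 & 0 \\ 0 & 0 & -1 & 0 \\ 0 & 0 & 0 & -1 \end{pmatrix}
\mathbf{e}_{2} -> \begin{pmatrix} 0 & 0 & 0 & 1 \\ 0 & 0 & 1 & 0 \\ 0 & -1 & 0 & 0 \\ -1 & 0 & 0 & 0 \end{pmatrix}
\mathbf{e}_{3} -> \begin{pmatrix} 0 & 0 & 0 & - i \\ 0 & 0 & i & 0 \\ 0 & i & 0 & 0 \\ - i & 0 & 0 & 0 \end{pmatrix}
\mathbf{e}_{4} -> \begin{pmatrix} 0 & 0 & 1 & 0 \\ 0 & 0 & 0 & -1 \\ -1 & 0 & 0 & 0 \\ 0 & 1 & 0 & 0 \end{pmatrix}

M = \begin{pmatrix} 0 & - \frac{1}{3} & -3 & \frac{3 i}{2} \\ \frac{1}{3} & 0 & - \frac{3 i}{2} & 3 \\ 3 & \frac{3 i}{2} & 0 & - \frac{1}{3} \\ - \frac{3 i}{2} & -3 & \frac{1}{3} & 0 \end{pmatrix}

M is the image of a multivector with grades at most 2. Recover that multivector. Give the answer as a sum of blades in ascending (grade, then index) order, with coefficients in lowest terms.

Method: the blade images are trace-orthogonal — tr(rho(e_A) rho(e_B)^-1) = 4 if A = B and 0 otherwise — and rho(e_A)^-1 = (e_A)^2 * rho(e_A) with (e_A)^2 = +1 or -1, so the coefficient of e_A in the preimage is (e_A)^2 * tr(M rho(e_A))/4.
Nonzero projections over blades of grade <= 2: e_{4}: (e_{4})^2 = -1, tr(M rho(e_{4})) = 12, coefficient -3; e_{1} e_{3}: (e_{1} e_{3})^2 = +1, tr(M rho(e_{1} e_{3})) = -6, coefficient -\frac{3}{2}; e_{2} e_{4}: (e_{2} e_{4})^2 = -1, tr(M rho(e_{2} e_{4})) = \frac{4}{3}, coefficient -\frac{1}{3}. Every other blade of grade <= 2 projects to 0.
Answer: -3 e_{4} - \frac{3}{2} e_{1} e_{3} - \frac{1}{3} e_{2} e_{4}


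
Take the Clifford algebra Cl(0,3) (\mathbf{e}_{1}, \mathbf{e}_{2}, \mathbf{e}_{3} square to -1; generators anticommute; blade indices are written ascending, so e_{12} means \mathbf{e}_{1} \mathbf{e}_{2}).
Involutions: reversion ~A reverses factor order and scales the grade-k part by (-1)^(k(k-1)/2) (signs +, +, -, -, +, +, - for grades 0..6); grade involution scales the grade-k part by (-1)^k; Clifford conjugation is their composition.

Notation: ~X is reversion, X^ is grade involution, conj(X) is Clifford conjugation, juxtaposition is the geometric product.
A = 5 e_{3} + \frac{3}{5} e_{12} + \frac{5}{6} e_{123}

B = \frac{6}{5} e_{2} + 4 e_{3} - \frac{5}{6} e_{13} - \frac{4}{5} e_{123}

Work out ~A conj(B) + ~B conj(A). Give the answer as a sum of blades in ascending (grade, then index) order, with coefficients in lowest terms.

first term: \frac{62}{3} + \frac{517}{150} e_{1} - \frac{25}{36} e_{2} - \frac{12}{25} e_{3} + \frac{2}{3} e_{12} + e_{13} + \frac{11}{2} e_{23} + \frac{12}{5} e_{123}
second term: \frac{62}{3} + \frac{517}{150} e_{1} + \frac{25}{36} e_{2} + \frac{12}{25} e_{3} + \frac{2}{3} e_{12} + e_{13} - \frac{11}{2} e_{23} - \frac{12}{5} e_{123}
Answer: \frac{124}{3} + \frac{517}{75} e_{1} + \frac{4}{3} e_{12} + 2 e_{13}


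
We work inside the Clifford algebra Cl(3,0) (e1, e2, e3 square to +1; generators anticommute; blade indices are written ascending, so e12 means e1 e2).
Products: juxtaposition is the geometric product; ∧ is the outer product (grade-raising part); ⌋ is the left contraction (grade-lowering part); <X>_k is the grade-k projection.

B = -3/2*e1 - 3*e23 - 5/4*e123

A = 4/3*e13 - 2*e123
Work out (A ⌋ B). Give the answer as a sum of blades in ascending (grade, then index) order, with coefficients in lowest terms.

step 1: -5/2 - 5/3*e2
Answer: -5/2 - 5/3*e2


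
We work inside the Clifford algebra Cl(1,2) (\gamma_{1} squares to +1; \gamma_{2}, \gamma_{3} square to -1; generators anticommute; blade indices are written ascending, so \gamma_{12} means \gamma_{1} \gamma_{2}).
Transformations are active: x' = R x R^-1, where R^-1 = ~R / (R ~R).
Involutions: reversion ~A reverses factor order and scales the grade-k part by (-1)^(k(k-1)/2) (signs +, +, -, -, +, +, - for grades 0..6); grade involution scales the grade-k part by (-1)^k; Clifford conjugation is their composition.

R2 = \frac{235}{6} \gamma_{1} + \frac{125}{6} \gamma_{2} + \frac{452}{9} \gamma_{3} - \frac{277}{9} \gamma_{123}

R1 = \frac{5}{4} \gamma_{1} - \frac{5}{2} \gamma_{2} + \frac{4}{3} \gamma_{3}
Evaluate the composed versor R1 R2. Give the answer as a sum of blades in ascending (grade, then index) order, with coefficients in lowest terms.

Distribute over the terms of R1 (each basis-blade product reordered to ascending indices, repeated generators contracted through their squares):
(\frac{5}{4} \gamma_{1}) R2 = \frac{1175}{24} + \frac{625}{24} \gamma_{12} + \frac{565}{9} \gamma_{13} - \frac{1385}{36} \gamma_{23}
(-\frac{5}{2} \gamma_{2}) R2 = \frac{625}{12} + \frac{1175}{12} \gamma_{12} + \frac{1385}{18} \gamma_{13} - \frac{1130}{9} \gamma_{23}
(\frac{4}{3} \gamma_{3}) R2 = -\frac{1808}{27} + \frac{1108}{27} \gamma_{12} - \frac{470}{9} \gamma_{13} - \frac{250}{9} \gamma_{23}
Summing the partial products and collecting blades:
Answer: \frac{7361}{216} + \frac{35639}{216} \gamma_{12} + \frac{175}{2} \gamma_{13} - \frac{6905}{36} \gamma_{23}


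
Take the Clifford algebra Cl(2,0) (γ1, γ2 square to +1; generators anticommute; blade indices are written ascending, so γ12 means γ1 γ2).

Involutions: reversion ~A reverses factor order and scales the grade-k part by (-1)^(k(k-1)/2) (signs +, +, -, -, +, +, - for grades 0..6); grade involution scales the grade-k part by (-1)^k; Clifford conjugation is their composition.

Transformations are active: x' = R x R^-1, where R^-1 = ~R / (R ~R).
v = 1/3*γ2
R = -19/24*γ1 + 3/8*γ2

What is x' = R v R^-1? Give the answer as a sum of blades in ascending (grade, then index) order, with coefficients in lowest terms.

~R = -19/24*γ1 + 3/8*γ2, and R ~R = 221/288, so R^-1 = ~R / (221/288).
R v = 1/8 - 19/72*γ12
Answer: -57/221*γ1 - 140/663*γ2


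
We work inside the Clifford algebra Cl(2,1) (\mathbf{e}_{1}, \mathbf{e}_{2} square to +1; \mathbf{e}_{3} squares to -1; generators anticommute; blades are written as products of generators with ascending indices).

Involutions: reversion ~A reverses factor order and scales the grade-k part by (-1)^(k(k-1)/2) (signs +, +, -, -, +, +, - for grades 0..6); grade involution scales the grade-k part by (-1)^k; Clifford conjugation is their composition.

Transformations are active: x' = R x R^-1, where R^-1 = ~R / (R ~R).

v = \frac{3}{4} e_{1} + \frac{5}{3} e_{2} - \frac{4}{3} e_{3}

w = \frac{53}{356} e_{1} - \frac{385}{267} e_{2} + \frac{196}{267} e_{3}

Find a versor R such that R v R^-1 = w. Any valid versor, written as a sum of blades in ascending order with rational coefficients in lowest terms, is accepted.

R = v + w = \frac{80}{89} e_{1} + \frac{20}{89} e_{2} - \frac{160}{267} e_{3} works: the equal norms (\frac{25}{16}) guarantee its sandwich swaps v into w.
Answer: \frac{80}{89} e_{1} + \frac{20}{89} e_{2} - \frac{160}{267} e_{3}


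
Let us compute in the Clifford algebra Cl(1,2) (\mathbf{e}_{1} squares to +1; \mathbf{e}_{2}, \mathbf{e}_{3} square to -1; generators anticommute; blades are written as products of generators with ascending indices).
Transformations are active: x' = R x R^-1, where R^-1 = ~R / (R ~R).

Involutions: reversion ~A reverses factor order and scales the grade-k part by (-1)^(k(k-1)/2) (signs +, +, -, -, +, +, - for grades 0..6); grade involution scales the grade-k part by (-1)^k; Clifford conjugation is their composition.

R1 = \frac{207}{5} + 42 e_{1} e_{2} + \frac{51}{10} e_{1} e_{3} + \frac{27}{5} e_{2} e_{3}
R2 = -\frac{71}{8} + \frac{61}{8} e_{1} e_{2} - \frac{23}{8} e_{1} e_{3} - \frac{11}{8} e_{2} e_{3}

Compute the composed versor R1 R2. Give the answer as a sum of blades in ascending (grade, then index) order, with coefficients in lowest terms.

Distribute over the terms of R1 (each basis-blade product reordered to ascending indices, repeated generators contracted through their squares):
(\frac{207}{5}) R2 = -\frac{14697}{40} + \frac{12627}{40} e_{1} e_{2} - \frac{4761}{40} e_{1} e_{3} - \frac{2277}{40} e_{2} e_{3}
(42 e_{1} e_{2}) R2 = \frac{1281}{4} - \frac{1491}{4} e_{1} e_{2} + \frac{231}{4} e_{1} e_{3} + \frac{483}{4} e_{2} e_{3}
(\frac{51}{10} e_{1} e_{3}) R2 = -\frac{1173}{80} - \frac{561}{80} e_{1} e_{2} - \frac{3621}{80} e_{1} e_{3} + \frac{3111}{80} e_{2} e_{3}
(\frac{27}{5} e_{2} e_{3}) R2 = \frac{297}{40} + \frac{621}{40} e_{1} e_{2} + \frac{1647}{40} e_{1} e_{3} - \frac{1917}{40} e_{2} e_{3}
Summing the partial products and collecting blades:
Answer: -\frac{4353}{80} - \frac{777}{16} e_{1} e_{2} - \frac{5229}{80} e_{1} e_{3} + \frac{4383}{80} e_{2} e_{3}


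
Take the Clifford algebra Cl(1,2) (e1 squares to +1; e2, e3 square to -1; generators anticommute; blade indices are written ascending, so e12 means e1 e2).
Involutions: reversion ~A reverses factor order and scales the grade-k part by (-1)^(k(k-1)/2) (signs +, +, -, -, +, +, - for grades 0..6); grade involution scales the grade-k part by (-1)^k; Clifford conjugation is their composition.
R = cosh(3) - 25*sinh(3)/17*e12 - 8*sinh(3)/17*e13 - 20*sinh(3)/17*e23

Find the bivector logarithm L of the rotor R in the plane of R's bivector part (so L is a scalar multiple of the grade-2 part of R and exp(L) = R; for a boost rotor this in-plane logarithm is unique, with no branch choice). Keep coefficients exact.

The scalar part of R is cosh(3), so cosh pins the rapidity up to sign — the sign comes from the bivector part; dividing that part by sinh of the rapidity yields the plane, and the in-plane L = rapidity * plane is unique because the two sign choices cancel.
Concretely: cosh(rapidity) = cosh(3) gives rapidity = ±3, and since rapidity/sinh(rapidity) is even the sign is immaterial: L = (rapidity/sinh(rapidity)) * <R>_2 = (3/sinh(3)) * <R>_2.
Answer: -75/17*e12 - 24/17*e13 - 60/17*e23


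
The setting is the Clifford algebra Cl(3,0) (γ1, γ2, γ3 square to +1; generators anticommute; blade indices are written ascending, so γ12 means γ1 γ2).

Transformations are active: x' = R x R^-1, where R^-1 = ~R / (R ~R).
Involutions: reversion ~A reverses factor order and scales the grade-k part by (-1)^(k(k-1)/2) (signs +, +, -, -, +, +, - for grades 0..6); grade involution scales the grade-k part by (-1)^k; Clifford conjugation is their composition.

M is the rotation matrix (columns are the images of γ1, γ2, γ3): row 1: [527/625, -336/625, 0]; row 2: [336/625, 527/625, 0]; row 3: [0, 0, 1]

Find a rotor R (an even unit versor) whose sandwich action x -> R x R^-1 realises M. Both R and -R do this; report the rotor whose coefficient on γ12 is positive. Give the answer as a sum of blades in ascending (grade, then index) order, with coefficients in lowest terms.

Method: write R = a + b12*γ12 + b13*γ13 + b23*γ23 with a^2 + b12^2 + b13^2 + b23^2 = 1 (so R^-1 = ~R). Expanding the columns R e_j ~R gives tr M = 4a^2 - 1 and, from the antisymmetric part, M21 - M12 = -4a*b12, M13 - M31 = 4a*b13, M32 - M23 = -4a*b23.
Here tr M = 1679/625, so a^2 = (1 + tr M)/4 = 576/625 and a = ±24/25. Taking a = 24/25: M21 - M12 = 672/625, M13 - M31 = 0, M32 - M23 = 0, giving b12 = -7/25, b13 = 0, b23 = 0, i.e. R = 24/25 - 7/25*γ12.
Its γ12 coefficient is negative, so report the other preimage -R.
Answer: -24/25 + 7/25*γ12. Recall the cover is two-to-one: with M of trace 1679/625, both preimages act alike, and the stated γ12 sign chooses the sheet.


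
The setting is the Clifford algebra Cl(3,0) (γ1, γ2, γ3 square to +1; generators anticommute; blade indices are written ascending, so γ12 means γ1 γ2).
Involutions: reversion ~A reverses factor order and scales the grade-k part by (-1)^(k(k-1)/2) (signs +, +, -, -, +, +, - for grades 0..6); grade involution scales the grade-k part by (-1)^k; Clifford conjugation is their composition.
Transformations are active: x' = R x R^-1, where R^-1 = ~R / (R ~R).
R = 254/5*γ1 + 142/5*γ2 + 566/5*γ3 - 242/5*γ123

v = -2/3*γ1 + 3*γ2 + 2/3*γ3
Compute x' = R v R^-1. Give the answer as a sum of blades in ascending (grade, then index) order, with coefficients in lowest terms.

~R = 254/5*γ1 + 142/5*γ2 + 566/5*γ3 + 242/5*γ123, and R ~R = 18544, so R^-1 = ~R / (18544).
R v = 634/5 + 2086/15*γ12 + 3818/15*γ13 - 1442/5*γ23
Answer: 9968/3477*γ1 - 22304/17385*γ2 + 901/5795*γ3


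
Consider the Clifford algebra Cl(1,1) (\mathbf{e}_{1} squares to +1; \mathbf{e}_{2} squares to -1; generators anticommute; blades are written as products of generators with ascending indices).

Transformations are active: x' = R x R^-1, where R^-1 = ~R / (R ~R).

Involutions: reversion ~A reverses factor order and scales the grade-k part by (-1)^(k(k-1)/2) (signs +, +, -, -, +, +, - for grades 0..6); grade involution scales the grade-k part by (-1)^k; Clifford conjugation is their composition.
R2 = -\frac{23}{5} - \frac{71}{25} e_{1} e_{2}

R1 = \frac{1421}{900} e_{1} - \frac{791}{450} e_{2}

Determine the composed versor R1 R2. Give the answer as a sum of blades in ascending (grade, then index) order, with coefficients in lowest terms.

Distribute over the terms of R1 (each basis-blade product reordered to ascending indices, repeated generators contracted through their squares):
(\frac{1421}{900} e_{1}) R2 = -\frac{32683}{4500} e_{1} - \frac{100891}{22500} e_{2}
(-\frac{791}{450} e_{2}) R2 = \frac{56161}{11250} e_{1} + \frac{18193}{2250} e_{2}
Summing the partial products and collecting blades:
Answer: -\frac{5677}{2500} e_{1} + \frac{27013}{7500} e_{2}


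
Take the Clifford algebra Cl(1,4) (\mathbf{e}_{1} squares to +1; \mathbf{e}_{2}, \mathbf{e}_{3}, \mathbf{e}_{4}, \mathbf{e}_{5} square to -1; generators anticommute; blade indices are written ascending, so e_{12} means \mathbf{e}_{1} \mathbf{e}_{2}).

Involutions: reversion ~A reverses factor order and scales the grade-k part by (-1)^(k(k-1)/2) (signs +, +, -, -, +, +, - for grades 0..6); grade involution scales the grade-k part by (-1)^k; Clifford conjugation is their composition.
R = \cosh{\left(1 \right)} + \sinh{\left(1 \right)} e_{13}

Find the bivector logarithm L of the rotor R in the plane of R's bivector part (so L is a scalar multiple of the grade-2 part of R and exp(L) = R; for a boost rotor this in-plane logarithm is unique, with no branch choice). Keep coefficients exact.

The scalar part of R is \cosh{\left(1 \right)}, which determines |rapidity| via cosh; the sign lives in the bivector part, and pairing them (bivector part over sinh of the rapidity = the plane) gives the unique in-plane L = rapidity * plane.
Concretely: cosh(rapidity) = \cosh{\left(1 \right)} gives rapidity = ±1, and since rapidity/sinh(rapidity) is even the sign is immaterial: L = (rapidity/sinh(rapidity)) * <R>_2 = (\frac{1}{\sinh{\left(1 \right)}}) * <R>_2.
Answer: e_{13}


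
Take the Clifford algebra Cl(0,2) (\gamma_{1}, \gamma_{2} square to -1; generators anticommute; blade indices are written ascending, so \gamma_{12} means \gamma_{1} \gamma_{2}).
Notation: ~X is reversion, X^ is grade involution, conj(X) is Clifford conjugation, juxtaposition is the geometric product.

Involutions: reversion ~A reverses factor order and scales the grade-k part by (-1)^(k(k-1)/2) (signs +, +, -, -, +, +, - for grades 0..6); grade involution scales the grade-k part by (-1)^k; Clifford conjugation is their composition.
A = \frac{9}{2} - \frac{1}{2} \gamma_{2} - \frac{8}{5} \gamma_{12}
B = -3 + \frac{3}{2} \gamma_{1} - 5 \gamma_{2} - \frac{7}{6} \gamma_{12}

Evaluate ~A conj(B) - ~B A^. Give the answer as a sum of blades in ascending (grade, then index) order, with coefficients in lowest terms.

first term: -\frac{193}{15} - \frac{46}{3} \gamma_{1} + \frac{108}{5} \gamma_{2} - \frac{3}{10} \gamma_{12}
second term: -\frac{137}{15} + \frac{85}{6} \gamma_{1} - \frac{108}{5} \gamma_{2} + \frac{54}{5} \gamma_{12}
Answer: -\frac{56}{15} - \frac{59}{2} \gamma_{1} + \frac{216}{5} \gamma_{2} - \frac{111}{10} \gamma_{12}


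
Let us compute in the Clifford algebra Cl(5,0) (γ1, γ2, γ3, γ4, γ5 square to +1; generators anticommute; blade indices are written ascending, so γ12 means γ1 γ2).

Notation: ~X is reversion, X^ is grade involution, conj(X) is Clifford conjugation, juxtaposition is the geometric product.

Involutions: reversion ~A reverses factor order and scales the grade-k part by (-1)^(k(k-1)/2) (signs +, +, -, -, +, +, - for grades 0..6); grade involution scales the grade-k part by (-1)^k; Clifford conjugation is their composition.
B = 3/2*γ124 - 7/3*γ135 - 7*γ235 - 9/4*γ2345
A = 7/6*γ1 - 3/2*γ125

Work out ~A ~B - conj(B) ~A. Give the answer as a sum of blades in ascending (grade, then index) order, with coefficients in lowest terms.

first term: 21/2*γ13 - 7/2*γ23 - 7/4*γ24 + 49/18*γ35 - 9/4*γ45 + 27/8*γ134 + 49/6*γ1235 - 21/8*γ12345
second term: 21/2*γ13 - 7/2*γ23 + 7/4*γ24 - 49/18*γ35 - 9/4*γ45 + 27/8*γ134 + 49/6*γ1235 - 21/8*γ12345
Answer: -7/2*γ24 + 49/9*γ35


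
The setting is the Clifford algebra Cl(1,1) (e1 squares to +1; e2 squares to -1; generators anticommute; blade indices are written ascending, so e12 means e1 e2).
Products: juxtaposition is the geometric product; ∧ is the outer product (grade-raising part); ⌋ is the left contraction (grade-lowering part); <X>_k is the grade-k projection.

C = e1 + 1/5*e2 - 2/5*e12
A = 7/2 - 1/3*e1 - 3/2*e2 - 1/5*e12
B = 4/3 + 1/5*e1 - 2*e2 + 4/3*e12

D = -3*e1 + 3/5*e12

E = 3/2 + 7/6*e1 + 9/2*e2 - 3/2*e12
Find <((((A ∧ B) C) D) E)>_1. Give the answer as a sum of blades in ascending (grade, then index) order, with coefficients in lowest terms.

step 1: 14/3 + 23/90*e1 - 9*e2 + 161/30*e12
step 2: -41/450 + 1079/150*e1 - 2041/450*e2 + 3233/450*e12
step 3: -6476/375 - 306/125*e1 + 9701/375*e2 - 5123/375*e12
step 4: -3117/25 - 1291/1125*e1 - 4342/225*e2 - 40258/1125*e12
step 5: -1291/1125*e1 - 4342/225*e2
Answer: -1291/1125*e1 - 4342/225*e2


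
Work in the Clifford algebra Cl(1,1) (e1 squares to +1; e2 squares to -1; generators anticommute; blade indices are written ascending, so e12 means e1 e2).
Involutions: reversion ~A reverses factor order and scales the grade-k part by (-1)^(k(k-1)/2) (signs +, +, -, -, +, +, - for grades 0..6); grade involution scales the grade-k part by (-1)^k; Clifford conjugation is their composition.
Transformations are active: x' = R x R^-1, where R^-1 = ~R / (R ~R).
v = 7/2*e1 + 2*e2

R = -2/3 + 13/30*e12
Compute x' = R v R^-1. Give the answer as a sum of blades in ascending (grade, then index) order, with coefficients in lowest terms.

~R = -2/3 - 13/30*e12, and R ~R = 77/300, so R^-1 = ~R / (77/300).
R v = -16/5*e1 - 57/20*e2
Answer: 2021/154*e1 + 986/77*e2


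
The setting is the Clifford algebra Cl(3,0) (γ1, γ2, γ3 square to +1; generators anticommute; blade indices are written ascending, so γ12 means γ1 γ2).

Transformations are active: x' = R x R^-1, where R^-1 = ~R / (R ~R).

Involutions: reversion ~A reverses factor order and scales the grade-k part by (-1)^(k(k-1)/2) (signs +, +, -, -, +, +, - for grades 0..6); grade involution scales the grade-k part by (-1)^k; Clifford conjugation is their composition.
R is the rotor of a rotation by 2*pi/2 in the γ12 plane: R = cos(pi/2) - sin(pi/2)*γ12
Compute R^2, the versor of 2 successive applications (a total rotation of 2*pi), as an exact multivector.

Half-angle bookkeeping: 2 applications in γ12 add up to rotor phase 2*pi/2 = pi, so R^2 = cos(pi) - sin(pi)*γ12.
cos(pi) = -1 and sin(pi) = 0, so R^2 = -1. The total rotation 2*pi is 1 full turn, so every vector returns to itself, yet the rotor is -1, on the OTHER sheet of the double cover (an odd number of 2*pi turns).
Answer: -1


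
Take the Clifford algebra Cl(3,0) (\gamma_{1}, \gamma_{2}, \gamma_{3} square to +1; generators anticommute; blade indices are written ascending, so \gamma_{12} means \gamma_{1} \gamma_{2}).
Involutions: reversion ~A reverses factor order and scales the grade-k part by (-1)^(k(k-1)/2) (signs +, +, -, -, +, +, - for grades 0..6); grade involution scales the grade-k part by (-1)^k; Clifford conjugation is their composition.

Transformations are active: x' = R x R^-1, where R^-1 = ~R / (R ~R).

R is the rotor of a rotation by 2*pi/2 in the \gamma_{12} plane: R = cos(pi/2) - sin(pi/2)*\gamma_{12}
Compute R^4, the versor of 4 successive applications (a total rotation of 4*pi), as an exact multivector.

Because a rotor carries half the rotation angle, composing 4 copies of this \gamma_{12}-plane rotor multiplies the phase: 4*(pi/2) = 2 \pi, hence R^4 = cos(2 \pi) - sin(2 \pi)*\gamma_{12}.
cos(2 \pi) = 1 and sin(2 \pi) = 0, so R^4 = 1. The total rotation 4*pi is 2 full turns, so every vector returns to itself, yet the rotor is +1, back on the identity sheet (an even number of 2*pi turns).
Answer: 1


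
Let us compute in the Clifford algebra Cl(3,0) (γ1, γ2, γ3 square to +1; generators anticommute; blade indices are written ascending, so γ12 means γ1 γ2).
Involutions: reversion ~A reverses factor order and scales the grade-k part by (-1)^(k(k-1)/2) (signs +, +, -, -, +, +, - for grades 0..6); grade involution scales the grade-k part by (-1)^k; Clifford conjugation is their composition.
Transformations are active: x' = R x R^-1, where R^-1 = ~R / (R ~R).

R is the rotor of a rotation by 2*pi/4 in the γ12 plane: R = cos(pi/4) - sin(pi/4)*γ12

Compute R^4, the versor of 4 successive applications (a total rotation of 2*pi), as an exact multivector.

Rotor phase runs at HALF the rotation angle; powers of one rotor simply add phase, so after 4 steps in γ12 the phase is 4*pi/4 = pi and R^4 = cos(pi) - sin(pi)*γ12.
cos(pi) = -1 and sin(pi) = 0, so R^4 = -1. The total rotation 2*pi is 1 full turn, so every vector returns to itself, yet the rotor is -1, on the OTHER sheet of the double cover (an odd number of 2*pi turns).
Answer: -1


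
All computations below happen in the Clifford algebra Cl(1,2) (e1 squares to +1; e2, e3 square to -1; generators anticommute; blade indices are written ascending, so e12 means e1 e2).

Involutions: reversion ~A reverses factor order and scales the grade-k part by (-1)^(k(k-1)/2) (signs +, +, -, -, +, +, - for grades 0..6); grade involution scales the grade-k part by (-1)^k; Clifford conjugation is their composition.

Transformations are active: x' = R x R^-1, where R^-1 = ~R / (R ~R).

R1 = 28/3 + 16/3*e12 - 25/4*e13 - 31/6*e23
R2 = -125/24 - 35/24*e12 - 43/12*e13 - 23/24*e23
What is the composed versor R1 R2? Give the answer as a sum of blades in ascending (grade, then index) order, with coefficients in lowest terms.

Distribute over the terms of R1 (each basis-blade product reordered to ascending indices, repeated generators contracted through their squares):
(28/3) R2 = -875/18 - 245/18*e12 - 301/9*e13 - 161/18*e23
(16/3*e12) R2 = -70/9 - 250/9*e12 + 46/9*e13 + 172/9*e23
(-25/4*e13) R2 = 1075/48 + 575/96*e12 + 3125/96*e13 + 875/96*e23
(-31/6*e23) R2 = -713/144 - 1333/72*e12 + 1085/144*e13 + 3875/144*e23
Summing the partial products and collecting blades:
Answer: -701/18 - 15527/288*e12 + 3385/288*e13 + 13303/288*e23


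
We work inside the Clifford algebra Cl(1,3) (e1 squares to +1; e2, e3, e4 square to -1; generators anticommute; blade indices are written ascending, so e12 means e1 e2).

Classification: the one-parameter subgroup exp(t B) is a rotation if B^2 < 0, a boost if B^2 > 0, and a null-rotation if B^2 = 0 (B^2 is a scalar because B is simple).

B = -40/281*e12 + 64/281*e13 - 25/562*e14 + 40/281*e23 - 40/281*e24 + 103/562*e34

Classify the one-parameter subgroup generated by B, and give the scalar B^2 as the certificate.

B^2 term by term: the squares give (-40/281)^2*(e12)^2 + (64/281)^2*(e13)^2 + (-25/562)^2*(e14)^2 + (40/281)^2*(e23)^2 + (-40/281)^2*(e24)^2 + (103/562)^2*(e34)^2 = 1600/78961*(+1) + 4096/78961*(+1) + 625/315844*(+1) + 1600/78961*(-1) + 1600/78961*(-1) + 10609/315844*(-1) = 0 (each basis 2-blade squares to minus the product of its generators' squares); cross terms between blades sharing an index anticommute and cancel; the commuting (index-disjoint) pairs give grade-4 terms 2*c*c'*(blade product), which cancel blade by blade — e1234: -4120/78961 + 5120/78961 - 1000/78961 = 0 — confirming B is simple. So B^2 = 0.
Answer: null-rotation, certificate B^2 = 0. One invariant decides it: the square 0 survives every conjugation, and its sign is exactly the classification.
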